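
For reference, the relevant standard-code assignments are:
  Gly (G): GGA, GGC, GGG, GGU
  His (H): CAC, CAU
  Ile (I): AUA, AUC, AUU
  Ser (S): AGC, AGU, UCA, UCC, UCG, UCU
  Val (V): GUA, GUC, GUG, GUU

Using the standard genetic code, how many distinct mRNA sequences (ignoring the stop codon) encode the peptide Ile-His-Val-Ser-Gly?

576

Ile: 3 codons.
His: 2 codons.
Val: 4 codons.
Ser: 6 codons.
Gly: 4 codons.
3 × 2 × 4 × 6 × 4 = 576.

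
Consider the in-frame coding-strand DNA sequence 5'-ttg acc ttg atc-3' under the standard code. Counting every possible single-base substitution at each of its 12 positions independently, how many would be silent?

Codon 1 (TTG, Leu): 2 synonymous substitutions.
Codon 2 (ACC, Thr): 3 synonymous substitutions.
Codon 3 (TTG, Leu): 2 synonymous substitutions.
Codon 4 (ATC, Ile): 2 synonymous substitutions.
Total: 2 + 3 + 2 + 2 = 9.

9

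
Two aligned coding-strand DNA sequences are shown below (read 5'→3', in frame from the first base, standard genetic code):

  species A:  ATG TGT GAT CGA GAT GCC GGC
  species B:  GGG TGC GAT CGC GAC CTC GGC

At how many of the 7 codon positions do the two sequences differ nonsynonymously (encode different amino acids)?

2

Codon 1: ATG Met / GGG Gly — nonsynonymous.
Codon 2: TGT Cys / TGC Cys — synonymous.
Codon 3: GAT Asp / GAT Asp — identical.
Codon 4: CGA Arg / CGC Arg — synonymous.
Codon 5: GAT Asp / GAC Asp — synonymous.
Codon 6: GCC Ala / CTC Leu — nonsynonymous.
Codon 7: GGC Gly / GGC Gly — identical.
Nonsynonymous differences: 2.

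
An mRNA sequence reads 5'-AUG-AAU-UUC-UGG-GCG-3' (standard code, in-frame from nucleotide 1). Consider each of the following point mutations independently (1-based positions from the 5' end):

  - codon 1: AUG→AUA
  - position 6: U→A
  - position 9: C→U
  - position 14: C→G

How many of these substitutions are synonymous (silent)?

Codon 1: AUG (Met) → AUA (Ile) — missense.
Codon 2: AAU (Asn) → AAA (Lys) — missense.
Codon 3: UUC (Phe) → UUU (Phe) — synonymous.
Codon 5: GCG (Ala) → GGG (Gly) — missense.
Synonymous: 1 of 4.

1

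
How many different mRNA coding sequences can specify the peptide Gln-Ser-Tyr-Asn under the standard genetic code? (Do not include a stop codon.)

Gln: 2 codons.
Ser: 6 codons.
Tyr: 2 codons.
Asn: 2 codons.
2 × 6 × 2 × 2 = 48.

48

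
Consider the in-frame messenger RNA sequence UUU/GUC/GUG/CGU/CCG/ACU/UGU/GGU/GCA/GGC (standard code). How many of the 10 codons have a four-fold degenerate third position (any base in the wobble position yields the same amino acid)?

8

Codon 1 UUU (Phe): third position 2-fold.
Codon 2 GUC (Val): third position 4-fold.
Codon 3 GUG (Val): third position 4-fold.
Codon 4 CGU (Arg): third position 4-fold.
Codon 5 CCG (Pro): third position 4-fold.
Codon 6 ACU (Thr): third position 4-fold.
Codon 7 UGU (Cys): third position 2-fold.
Codon 8 GGU (Gly): third position 4-fold.
Codon 9 GCA (Ala): third position 4-fold.
Codon 10 GGC (Gly): third position 4-fold.
Four-fold degenerate third positions: 8.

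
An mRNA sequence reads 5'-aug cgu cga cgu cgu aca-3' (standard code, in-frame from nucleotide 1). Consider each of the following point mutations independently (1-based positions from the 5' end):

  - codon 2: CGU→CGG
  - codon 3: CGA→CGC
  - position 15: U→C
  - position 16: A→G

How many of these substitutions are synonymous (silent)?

3

Codon 2: CGU (Arg) → CGG (Arg) — synonymous.
Codon 3: CGA (Arg) → CGC (Arg) — synonymous.
Codon 5: CGU (Arg) → CGC (Arg) — synonymous.
Codon 6: ACA (Thr) → GCA (Ala) — missense.
Synonymous: 3 of 4.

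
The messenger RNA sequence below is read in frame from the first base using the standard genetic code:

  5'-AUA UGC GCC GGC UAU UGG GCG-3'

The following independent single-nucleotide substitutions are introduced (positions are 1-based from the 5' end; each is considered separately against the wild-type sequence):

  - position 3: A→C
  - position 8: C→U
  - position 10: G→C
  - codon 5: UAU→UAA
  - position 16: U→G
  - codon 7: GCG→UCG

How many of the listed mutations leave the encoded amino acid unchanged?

Codon 1: AUA (Ile) → AUC (Ile) — synonymous.
Codon 3: GCC (Ala) → GUC (Val) — missense.
Codon 4: GGC (Gly) → CGC (Arg) — missense.
Codon 5: UAU (Tyr) → UAA (Stop) — nonsense.
Codon 6: UGG (Trp) → GGG (Gly) — missense.
Codon 7: GCG (Ala) → UCG (Ser) — missense.
Synonymous: 1 of 6.

1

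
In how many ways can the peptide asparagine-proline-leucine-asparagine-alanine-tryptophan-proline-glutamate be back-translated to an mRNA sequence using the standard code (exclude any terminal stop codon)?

3072

Asn: 2 codons.
Pro: 4 codons.
Leu: 6 codons.
Asn: 2 codons.
Ala: 4 codons.
Trp: 1 codon.
Pro: 4 codons.
Glu: 2 codons.
2 × 4 × 6 × 2 × 4 × 1 × 4 × 2 = 3072.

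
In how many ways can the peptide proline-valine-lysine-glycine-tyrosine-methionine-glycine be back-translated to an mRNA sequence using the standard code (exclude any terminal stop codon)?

1024

Pro: 4 codons.
Val: 4 codons.
Lys: 2 codons.
Gly: 4 codons.
Tyr: 2 codons.
Met: 1 codon.
Gly: 4 codons.
4 × 4 × 2 × 4 × 2 × 1 × 4 = 1024.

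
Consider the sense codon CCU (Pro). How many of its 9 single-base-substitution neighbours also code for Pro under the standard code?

Position 1: none → 0 synonymous.
Position 2: none → 0 synonymous.
Position 3: CCC, CCA, CCG → 3 synonymous.
Total: 0 + 0 + 3 = 3.

3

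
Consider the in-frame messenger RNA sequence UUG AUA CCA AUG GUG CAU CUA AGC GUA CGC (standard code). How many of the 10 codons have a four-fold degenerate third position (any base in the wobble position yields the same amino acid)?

Codon 1 UUG (Leu): third position 2-fold.
Codon 2 AUA (Ile): third position 3-fold.
Codon 3 CCA (Pro): third position 4-fold.
Codon 4 AUG (Met): third position 1-fold.
Codon 5 GUG (Val): third position 4-fold.
Codon 6 CAU (His): third position 2-fold.
Codon 7 CUA (Leu): third position 4-fold.
Codon 8 AGC (Ser): third position 2-fold.
Codon 9 GUA (Val): third position 4-fold.
Codon 10 CGC (Arg): third position 4-fold.
Four-fold degenerate third positions: 5.

5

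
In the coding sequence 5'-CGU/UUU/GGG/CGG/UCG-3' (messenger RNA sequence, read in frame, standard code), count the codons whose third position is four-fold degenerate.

Codon 1 CGU (Arg): third position 4-fold.
Codon 2 UUU (Phe): third position 2-fold.
Codon 3 GGG (Gly): third position 4-fold.
Codon 4 CGG (Arg): third position 4-fold.
Codon 5 UCG (Ser): third position 4-fold.
Four-fold degenerate third positions: 4.

4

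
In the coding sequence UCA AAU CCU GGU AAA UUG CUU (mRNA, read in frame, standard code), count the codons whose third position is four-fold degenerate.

4

Codon 1 UCA (Ser): third position 4-fold.
Codon 2 AAU (Asn): third position 2-fold.
Codon 3 CCU (Pro): third position 4-fold.
Codon 4 GGU (Gly): third position 4-fold.
Codon 5 AAA (Lys): third position 2-fold.
Codon 6 UUG (Leu): third position 2-fold.
Codon 7 CUU (Leu): third position 4-fold.
Four-fold degenerate third positions: 4.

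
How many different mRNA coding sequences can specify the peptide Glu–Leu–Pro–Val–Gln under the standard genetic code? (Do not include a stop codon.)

384

Glu: 2 codons.
Leu: 6 codons.
Pro: 4 codons.
Val: 4 codons.
Gln: 2 codons.
2 × 6 × 4 × 4 × 2 = 384.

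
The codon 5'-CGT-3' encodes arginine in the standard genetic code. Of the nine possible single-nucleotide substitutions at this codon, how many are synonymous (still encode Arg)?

Position 1: none → 0 synonymous.
Position 2: none → 0 synonymous.
Position 3: CGC, CGA, CGG → 3 synonymous.
Total: 0 + 0 + 3 = 3.

3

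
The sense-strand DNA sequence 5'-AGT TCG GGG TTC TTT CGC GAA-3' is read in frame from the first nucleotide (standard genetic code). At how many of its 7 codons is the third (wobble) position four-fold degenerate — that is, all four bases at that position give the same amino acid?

Codon 1 AGT (Ser): third position 2-fold.
Codon 2 TCG (Ser): third position 4-fold.
Codon 3 GGG (Gly): third position 4-fold.
Codon 4 TTC (Phe): third position 2-fold.
Codon 5 TTT (Phe): third position 2-fold.
Codon 6 CGC (Arg): third position 4-fold.
Codon 7 GAA (Glu): third position 2-fold.
Four-fold degenerate third positions: 3.

3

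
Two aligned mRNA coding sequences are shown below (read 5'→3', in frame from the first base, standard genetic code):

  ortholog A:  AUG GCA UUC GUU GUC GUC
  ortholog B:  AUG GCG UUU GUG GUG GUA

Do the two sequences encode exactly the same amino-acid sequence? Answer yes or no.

yes

Codon 1: AUG Met / AUG Met — identical.
Codon 2: GCA Ala / GCG Ala — synonymous.
Codon 3: UUC Phe / UUU Phe — synonymous.
Codon 4: GUU Val / GUG Val — synonymous.
Codon 5: GUC Val / GUG Val — synonymous.
Codon 6: GUC Val / GUA Val — synonymous.
Nonsynonymous differences: 0 → same protein.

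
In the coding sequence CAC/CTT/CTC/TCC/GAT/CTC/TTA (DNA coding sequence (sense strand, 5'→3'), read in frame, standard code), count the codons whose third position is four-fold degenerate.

4

Codon 1 CAC (His): third position 2-fold.
Codon 2 CTT (Leu): third position 4-fold.
Codon 3 CTC (Leu): third position 4-fold.
Codon 4 TCC (Ser): third position 4-fold.
Codon 5 GAT (Asp): third position 2-fold.
Codon 6 CTC (Leu): third position 4-fold.
Codon 7 TTA (Leu): third position 2-fold.
Four-fold degenerate third positions: 4.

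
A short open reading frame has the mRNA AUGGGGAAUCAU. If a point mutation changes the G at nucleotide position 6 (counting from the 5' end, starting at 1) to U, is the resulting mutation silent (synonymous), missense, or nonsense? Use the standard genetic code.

Position 6 falls in codon 2: GGG → Gly.
After the substitution the codon is GGU → Gly.
Both encode Gly, so the change is synonymous.

silent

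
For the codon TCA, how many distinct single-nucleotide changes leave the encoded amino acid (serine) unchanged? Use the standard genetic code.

Position 1: none → 0 synonymous.
Position 2: none → 0 synonymous.
Position 3: TCT, TCC, TCG → 3 synonymous.
Total: 0 + 0 + 3 = 3.

3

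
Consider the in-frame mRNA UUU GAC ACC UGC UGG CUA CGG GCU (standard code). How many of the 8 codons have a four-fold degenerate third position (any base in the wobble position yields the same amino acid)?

4

Codon 1 UUU (Phe): third position 2-fold.
Codon 2 GAC (Asp): third position 2-fold.
Codon 3 ACC (Thr): third position 4-fold.
Codon 4 UGC (Cys): third position 2-fold.
Codon 5 UGG (Trp): third position 1-fold.
Codon 6 CUA (Leu): third position 4-fold.
Codon 7 CGG (Arg): third position 4-fold.
Codon 8 GCU (Ala): third position 4-fold.
Four-fold degenerate third positions: 4.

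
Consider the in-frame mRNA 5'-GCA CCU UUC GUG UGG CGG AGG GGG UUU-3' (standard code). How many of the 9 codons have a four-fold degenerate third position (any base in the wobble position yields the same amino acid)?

Codon 1 GCA (Ala): third position 4-fold.
Codon 2 CCU (Pro): third position 4-fold.
Codon 3 UUC (Phe): third position 2-fold.
Codon 4 GUG (Val): third position 4-fold.
Codon 5 UGG (Trp): third position 1-fold.
Codon 6 CGG (Arg): third position 4-fold.
Codon 7 AGG (Arg): third position 2-fold.
Codon 8 GGG (Gly): third position 4-fold.
Codon 9 UUU (Phe): third position 2-fold.
Four-fold degenerate third positions: 5.

5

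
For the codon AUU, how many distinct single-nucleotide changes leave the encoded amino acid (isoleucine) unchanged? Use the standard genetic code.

Position 1: none → 0 synonymous.
Position 2: none → 0 synonymous.
Position 3: AUC, AUA → 2 synonymous.
Total: 0 + 0 + 2 = 2.

2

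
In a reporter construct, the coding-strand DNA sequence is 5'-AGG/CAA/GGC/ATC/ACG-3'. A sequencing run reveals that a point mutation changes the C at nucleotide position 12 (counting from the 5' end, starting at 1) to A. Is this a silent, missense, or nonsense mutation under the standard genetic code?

silent

Position 12 falls in codon 4: ATC → Ile.
After the substitution the codon is ATA → Ile.
Both encode Ile, so the change is synonymous.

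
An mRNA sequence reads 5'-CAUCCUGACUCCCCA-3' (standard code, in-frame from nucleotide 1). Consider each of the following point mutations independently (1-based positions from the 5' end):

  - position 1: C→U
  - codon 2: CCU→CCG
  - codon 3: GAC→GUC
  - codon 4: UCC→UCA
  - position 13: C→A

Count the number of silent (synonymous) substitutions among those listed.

Codon 1: CAU (His) → UAU (Tyr) — missense.
Codon 2: CCU (Pro) → CCG (Pro) — synonymous.
Codon 3: GAC (Asp) → GUC (Val) — missense.
Codon 4: UCC (Ser) → UCA (Ser) — synonymous.
Codon 5: CCA (Pro) → ACA (Thr) — missense.
Synonymous: 2 of 5.

2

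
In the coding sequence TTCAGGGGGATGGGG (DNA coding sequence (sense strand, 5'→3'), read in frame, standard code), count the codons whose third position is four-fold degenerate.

Codon 1 TTC (Phe): third position 2-fold.
Codon 2 AGG (Arg): third position 2-fold.
Codon 3 GGG (Gly): third position 4-fold.
Codon 4 ATG (Met): third position 1-fold.
Codon 5 GGG (Gly): third position 4-fold.
Four-fold degenerate third positions: 2.

2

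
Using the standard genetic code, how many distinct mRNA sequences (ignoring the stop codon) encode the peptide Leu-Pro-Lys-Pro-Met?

Leu: 6 codons.
Pro: 4 codons.
Lys: 2 codons.
Pro: 4 codons.
Met: 1 codon.
6 × 4 × 2 × 4 × 1 = 192.

192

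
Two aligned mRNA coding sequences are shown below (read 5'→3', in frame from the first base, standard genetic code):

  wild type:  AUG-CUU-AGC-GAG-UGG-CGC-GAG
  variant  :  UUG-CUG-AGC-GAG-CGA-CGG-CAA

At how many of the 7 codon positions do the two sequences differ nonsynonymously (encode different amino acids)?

Codon 1: AUG Met / UUG Leu — nonsynonymous.
Codon 2: CUU Leu / CUG Leu — synonymous.
Codon 3: AGC Ser / AGC Ser — identical.
Codon 4: GAG Glu / GAG Glu — identical.
Codon 5: UGG Trp / CGA Arg — nonsynonymous.
Codon 6: CGC Arg / CGG Arg — synonymous.
Codon 7: GAG Glu / CAA Gln — nonsynonymous.
Nonsynonymous differences: 3.

3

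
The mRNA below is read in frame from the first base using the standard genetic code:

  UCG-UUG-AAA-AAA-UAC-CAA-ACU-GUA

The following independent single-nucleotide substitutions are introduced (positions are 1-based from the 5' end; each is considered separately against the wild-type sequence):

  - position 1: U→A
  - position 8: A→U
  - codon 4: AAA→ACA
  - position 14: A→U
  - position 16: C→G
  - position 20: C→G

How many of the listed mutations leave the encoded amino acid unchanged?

0

Codon 1: UCG (Ser) → ACG (Thr) — missense.
Codon 3: AAA (Lys) → AUA (Ile) — missense.
Codon 4: AAA (Lys) → ACA (Thr) — missense.
Codon 5: UAC (Tyr) → UUC (Phe) — missense.
Codon 6: CAA (Gln) → GAA (Glu) — missense.
Codon 7: ACU (Thr) → AGU (Ser) — missense.
Synonymous: 0 of 6.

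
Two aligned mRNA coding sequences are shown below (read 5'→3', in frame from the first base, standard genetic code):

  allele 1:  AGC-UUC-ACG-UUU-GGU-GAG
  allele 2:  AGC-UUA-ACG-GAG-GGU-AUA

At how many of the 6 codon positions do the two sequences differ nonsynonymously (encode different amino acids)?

3

Codon 1: AGC Ser / AGC Ser — identical.
Codon 2: UUC Phe / UUA Leu — nonsynonymous.
Codon 3: ACG Thr / ACG Thr — identical.
Codon 4: UUU Phe / GAG Glu — nonsynonymous.
Codon 5: GGU Gly / GGU Gly — identical.
Codon 6: GAG Glu / AUA Ile — nonsynonymous.
Nonsynonymous differences: 3.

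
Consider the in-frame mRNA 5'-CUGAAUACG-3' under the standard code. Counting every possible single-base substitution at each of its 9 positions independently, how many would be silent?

8

Codon 1 (CUG, Leu): 4 synonymous substitutions.
Codon 2 (AAU, Asn): 1 synonymous substitution.
Codon 3 (ACG, Thr): 3 synonymous substitutions.
Total: 4 + 1 + 3 = 8.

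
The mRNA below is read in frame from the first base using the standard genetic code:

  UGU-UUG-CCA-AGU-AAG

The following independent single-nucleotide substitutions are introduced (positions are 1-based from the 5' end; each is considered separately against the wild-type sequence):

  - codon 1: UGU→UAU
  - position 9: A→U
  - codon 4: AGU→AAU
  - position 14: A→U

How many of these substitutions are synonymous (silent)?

1

Codon 1: UGU (Cys) → UAU (Tyr) — missense.
Codon 3: CCA (Pro) → CCU (Pro) — synonymous.
Codon 4: AGU (Ser) → AAU (Asn) — missense.
Codon 5: AAG (Lys) → AUG (Met) — missense.
Synonymous: 1 of 4.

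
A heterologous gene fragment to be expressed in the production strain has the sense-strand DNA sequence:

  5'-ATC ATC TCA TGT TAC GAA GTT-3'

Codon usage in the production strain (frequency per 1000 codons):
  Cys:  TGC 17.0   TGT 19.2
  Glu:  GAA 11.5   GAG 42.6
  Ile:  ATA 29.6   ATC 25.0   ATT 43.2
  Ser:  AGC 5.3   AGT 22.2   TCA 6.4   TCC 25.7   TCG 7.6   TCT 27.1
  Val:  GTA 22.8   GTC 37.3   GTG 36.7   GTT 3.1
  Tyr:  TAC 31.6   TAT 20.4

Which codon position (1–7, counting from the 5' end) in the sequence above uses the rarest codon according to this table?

Codon 1 ATC (Ile): 25.0 per 1000.
Codon 2 ATC (Ile): 25.0 per 1000.
Codon 3 TCA (Ser): 6.4 per 1000.
Codon 4 TGT (Cys): 19.2 per 1000.
Codon 5 TAC (Tyr): 31.6 per 1000.
Codon 6 GAA (Glu): 11.5 per 1000.
Codon 7 GTT (Val): 3.1 per 1000.
Lowest frequency is 3.1 at codon 7.

7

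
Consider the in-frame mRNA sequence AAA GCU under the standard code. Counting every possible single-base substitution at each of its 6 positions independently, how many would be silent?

Codon 1 (AAA, Lys): 1 synonymous substitution.
Codon 2 (GCU, Ala): 3 synonymous substitutions.
Total: 1 + 3 = 4.

4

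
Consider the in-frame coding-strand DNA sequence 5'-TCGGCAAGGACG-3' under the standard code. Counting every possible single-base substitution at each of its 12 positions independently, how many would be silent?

11

Codon 1 (TCG, Ser): 3 synonymous substitutions.
Codon 2 (GCA, Ala): 3 synonymous substitutions.
Codon 3 (AGG, Arg): 2 synonymous substitutions.
Codon 4 (ACG, Thr): 3 synonymous substitutions.
Total: 3 + 3 + 2 + 3 = 11.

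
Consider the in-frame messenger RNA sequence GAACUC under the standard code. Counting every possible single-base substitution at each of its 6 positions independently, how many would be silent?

4

Codon 1 (GAA, Glu): 1 synonymous substitution.
Codon 2 (CUC, Leu): 3 synonymous substitutions.
Total: 1 + 3 = 4.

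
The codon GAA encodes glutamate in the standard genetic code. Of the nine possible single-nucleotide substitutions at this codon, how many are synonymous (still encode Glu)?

1

Position 1: none → 0 synonymous.
Position 2: none → 0 synonymous.
Position 3: GAG → 1 synonymous.
Total: 0 + 0 + 1 = 1.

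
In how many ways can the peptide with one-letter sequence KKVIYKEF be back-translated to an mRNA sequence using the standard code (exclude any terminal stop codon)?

768

Lys: 2 codons.
Lys: 2 codons.
Val: 4 codons.
Ile: 3 codons.
Tyr: 2 codons.
Lys: 2 codons.
Glu: 2 codons.
Phe: 2 codons.
2 × 2 × 4 × 3 × 2 × 2 × 2 × 2 = 768.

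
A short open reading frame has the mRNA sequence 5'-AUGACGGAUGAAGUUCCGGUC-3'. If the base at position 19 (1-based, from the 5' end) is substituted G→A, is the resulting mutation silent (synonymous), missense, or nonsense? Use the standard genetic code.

Position 19 falls in codon 7: GUC → Val.
After the substitution the codon is AUC → Ile.
Val ≠ Ile, so this is a missense mutation.

missense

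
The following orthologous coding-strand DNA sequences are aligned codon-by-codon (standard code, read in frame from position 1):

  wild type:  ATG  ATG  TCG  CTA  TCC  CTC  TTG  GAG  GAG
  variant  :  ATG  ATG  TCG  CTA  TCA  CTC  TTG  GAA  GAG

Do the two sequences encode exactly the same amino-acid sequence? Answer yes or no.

yes

Codon 1: ATG Met / ATG Met — identical.
Codon 2: ATG Met / ATG Met — identical.
Codon 3: TCG Ser / TCG Ser — identical.
Codon 4: CTA Leu / CTA Leu — identical.
Codon 5: TCC Ser / TCA Ser — synonymous.
Codon 6: CTC Leu / CTC Leu — identical.
Codon 7: TTG Leu / TTG Leu — identical.
Codon 8: GAG Glu / GAA Glu — synonymous.
Codon 9: GAG Glu / GAG Glu — identical.
Nonsynonymous differences: 0 → same protein.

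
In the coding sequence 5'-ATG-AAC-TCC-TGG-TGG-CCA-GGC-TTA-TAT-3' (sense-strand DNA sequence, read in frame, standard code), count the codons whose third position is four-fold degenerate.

3

Codon 1 ATG (Met): third position 1-fold.
Codon 2 AAC (Asn): third position 2-fold.
Codon 3 TCC (Ser): third position 4-fold.
Codon 4 TGG (Trp): third position 1-fold.
Codon 5 TGG (Trp): third position 1-fold.
Codon 6 CCA (Pro): third position 4-fold.
Codon 7 GGC (Gly): third position 4-fold.
Codon 8 TTA (Leu): third position 2-fold.
Codon 9 TAT (Tyr): third position 2-fold.
Four-fold degenerate third positions: 3.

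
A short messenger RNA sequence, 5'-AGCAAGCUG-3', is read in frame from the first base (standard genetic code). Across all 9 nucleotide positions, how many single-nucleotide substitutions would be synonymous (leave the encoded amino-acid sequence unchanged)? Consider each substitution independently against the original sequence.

Codon 1 (AGC, Ser): 1 synonymous substitution.
Codon 2 (AAG, Lys): 1 synonymous substitution.
Codon 3 (CUG, Leu): 4 synonymous substitutions.
Total: 1 + 1 + 4 = 6.

6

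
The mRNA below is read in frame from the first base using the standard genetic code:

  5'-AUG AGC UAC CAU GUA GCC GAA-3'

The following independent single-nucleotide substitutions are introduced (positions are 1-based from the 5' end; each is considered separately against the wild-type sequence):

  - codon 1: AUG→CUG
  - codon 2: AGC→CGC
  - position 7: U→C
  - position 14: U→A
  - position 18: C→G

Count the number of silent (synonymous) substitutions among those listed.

1

Codon 1: AUG (Met) → CUG (Leu) — missense.
Codon 2: AGC (Ser) → CGC (Arg) — missense.
Codon 3: UAC (Tyr) → CAC (His) — missense.
Codon 5: GUA (Val) → GAA (Glu) — missense.
Codon 6: GCC (Ala) → GCG (Ala) — synonymous.
Synonymous: 1 of 5.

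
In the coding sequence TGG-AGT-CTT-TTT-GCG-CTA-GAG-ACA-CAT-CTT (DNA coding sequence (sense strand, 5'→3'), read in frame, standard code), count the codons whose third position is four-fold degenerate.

Codon 1 TGG (Trp): third position 1-fold.
Codon 2 AGT (Ser): third position 2-fold.
Codon 3 CTT (Leu): third position 4-fold.
Codon 4 TTT (Phe): third position 2-fold.
Codon 5 GCG (Ala): third position 4-fold.
Codon 6 CTA (Leu): third position 4-fold.
Codon 7 GAG (Glu): third position 2-fold.
Codon 8 ACA (Thr): third position 4-fold.
Codon 9 CAT (His): third position 2-fold.
Codon 10 CTT (Leu): third position 4-fold.
Four-fold degenerate third positions: 5.

5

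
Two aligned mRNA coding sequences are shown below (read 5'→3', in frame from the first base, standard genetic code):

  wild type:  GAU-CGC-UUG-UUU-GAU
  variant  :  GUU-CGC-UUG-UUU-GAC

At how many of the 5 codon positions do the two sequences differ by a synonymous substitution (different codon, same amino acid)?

Codon 1: GAU Asp / GUU Val — nonsynonymous.
Codon 2: CGC Arg / CGC Arg — identical.
Codon 3: UUG Leu / UUG Leu — identical.
Codon 4: UUU Phe / UUU Phe — identical.
Codon 5: GAU Asp / GAC Asp — synonymous.
Synonymous differences: 1.

1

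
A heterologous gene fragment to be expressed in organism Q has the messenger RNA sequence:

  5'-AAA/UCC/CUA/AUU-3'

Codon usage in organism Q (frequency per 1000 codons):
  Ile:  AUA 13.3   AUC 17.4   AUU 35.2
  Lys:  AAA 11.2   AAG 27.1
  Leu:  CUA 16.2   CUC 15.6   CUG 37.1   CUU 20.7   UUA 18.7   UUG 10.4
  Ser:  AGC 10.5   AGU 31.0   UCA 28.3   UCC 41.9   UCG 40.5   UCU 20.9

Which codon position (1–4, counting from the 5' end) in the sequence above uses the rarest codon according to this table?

1

Codon 1 AAA (Lys): 11.2 per 1000.
Codon 2 UCC (Ser): 41.9 per 1000.
Codon 3 CUA (Leu): 16.2 per 1000.
Codon 4 AUU (Ile): 35.2 per 1000.
Lowest frequency is 11.2 at codon 1.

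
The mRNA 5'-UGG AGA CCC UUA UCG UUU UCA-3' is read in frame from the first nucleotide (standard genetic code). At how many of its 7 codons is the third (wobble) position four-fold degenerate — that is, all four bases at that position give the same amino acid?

3

Codon 1 UGG (Trp): third position 1-fold.
Codon 2 AGA (Arg): third position 2-fold.
Codon 3 CCC (Pro): third position 4-fold.
Codon 4 UUA (Leu): third position 2-fold.
Codon 5 UCG (Ser): third position 4-fold.
Codon 6 UUU (Phe): third position 2-fold.
Codon 7 UCA (Ser): third position 4-fold.
Four-fold degenerate third positions: 3.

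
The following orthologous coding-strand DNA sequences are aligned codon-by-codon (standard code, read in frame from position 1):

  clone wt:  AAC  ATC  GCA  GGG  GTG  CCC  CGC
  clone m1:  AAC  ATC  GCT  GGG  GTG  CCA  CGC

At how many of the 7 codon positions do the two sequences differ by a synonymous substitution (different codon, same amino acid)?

2

Codon 1: AAC Asn / AAC Asn — identical.
Codon 2: ATC Ile / ATC Ile — identical.
Codon 3: GCA Ala / GCT Ala — synonymous.
Codon 4: GGG Gly / GGG Gly — identical.
Codon 5: GTG Val / GTG Val — identical.
Codon 6: CCC Pro / CCA Pro — synonymous.
Codon 7: CGC Arg / CGC Arg — identical.
Synonymous differences: 2.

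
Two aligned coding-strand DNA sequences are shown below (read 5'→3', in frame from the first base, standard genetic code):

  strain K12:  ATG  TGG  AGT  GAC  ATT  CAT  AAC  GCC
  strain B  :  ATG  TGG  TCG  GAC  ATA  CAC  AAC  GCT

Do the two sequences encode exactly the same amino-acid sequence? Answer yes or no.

Codon 1: ATG Met / ATG Met — identical.
Codon 2: TGG Trp / TGG Trp — identical.
Codon 3: AGT Ser / TCG Ser — synonymous.
Codon 4: GAC Asp / GAC Asp — identical.
Codon 5: ATT Ile / ATA Ile — synonymous.
Codon 6: CAT His / CAC His — synonymous.
Codon 7: AAC Asn / AAC Asn — identical.
Codon 8: GCC Ala / GCT Ala — synonymous.
Nonsynonymous differences: 0 → same protein.

yes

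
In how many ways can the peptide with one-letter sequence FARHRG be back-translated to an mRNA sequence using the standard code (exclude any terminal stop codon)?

Phe: 2 codons.
Ala: 4 codons.
Arg: 6 codons.
His: 2 codons.
Arg: 6 codons.
Gly: 4 codons.
2 × 4 × 6 × 2 × 6 × 4 = 2304.

2304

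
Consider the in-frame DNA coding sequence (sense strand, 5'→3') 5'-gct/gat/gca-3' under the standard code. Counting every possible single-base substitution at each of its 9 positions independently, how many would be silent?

7

Codon 1 (GCT, Ala): 3 synonymous substitutions.
Codon 2 (GAT, Asp): 1 synonymous substitution.
Codon 3 (GCA, Ala): 3 synonymous substitutions.
Total: 3 + 1 + 3 = 7.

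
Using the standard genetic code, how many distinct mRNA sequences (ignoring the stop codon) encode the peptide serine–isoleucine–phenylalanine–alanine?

Ser: 6 codons.
Ile: 3 codons.
Phe: 2 codons.
Ala: 4 codons.
6 × 3 × 2 × 4 = 144.

144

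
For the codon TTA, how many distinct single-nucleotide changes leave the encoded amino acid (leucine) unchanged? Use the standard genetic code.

Position 1: CTA → 1 synonymous.
Position 2: none → 0 synonymous.
Position 3: TTG → 1 synonymous.
Total: 1 + 0 + 1 = 2.

2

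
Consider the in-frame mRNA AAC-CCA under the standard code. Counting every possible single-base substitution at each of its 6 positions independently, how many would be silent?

Codon 1 (AAC, Asn): 1 synonymous substitution.
Codon 2 (CCA, Pro): 3 synonymous substitutions.
Total: 1 + 3 = 4.

4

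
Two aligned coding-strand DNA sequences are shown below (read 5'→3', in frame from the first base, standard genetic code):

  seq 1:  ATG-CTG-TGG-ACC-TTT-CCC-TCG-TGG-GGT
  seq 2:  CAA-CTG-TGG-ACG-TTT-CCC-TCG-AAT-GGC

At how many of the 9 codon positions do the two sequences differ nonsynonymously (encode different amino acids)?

2

Codon 1: ATG Met / CAA Gln — nonsynonymous.
Codon 2: CTG Leu / CTG Leu — identical.
Codon 3: TGG Trp / TGG Trp — identical.
Codon 4: ACC Thr / ACG Thr — synonymous.
Codon 5: TTT Phe / TTT Phe — identical.
Codon 6: CCC Pro / CCC Pro — identical.
Codon 7: TCG Ser / TCG Ser — identical.
Codon 8: TGG Trp / AAT Asn — nonsynonymous.
Codon 9: GGT Gly / GGC Gly — synonymous.
Nonsynonymous differences: 2.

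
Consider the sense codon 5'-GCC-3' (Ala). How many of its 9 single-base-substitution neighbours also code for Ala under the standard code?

Position 1: none → 0 synonymous.
Position 2: none → 0 synonymous.
Position 3: GCT, GCA, GCG → 3 synonymous.
Total: 0 + 0 + 3 = 3.

3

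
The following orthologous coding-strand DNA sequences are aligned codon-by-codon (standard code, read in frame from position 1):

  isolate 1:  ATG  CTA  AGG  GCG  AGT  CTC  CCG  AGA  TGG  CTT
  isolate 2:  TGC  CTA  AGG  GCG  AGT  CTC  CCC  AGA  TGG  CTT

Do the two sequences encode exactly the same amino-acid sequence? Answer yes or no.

Codon 1: ATG Met / TGC Cys — nonsynonymous.
Codon 2: CTA Leu / CTA Leu — identical.
Codon 3: AGG Arg / AGG Arg — identical.
Codon 4: GCG Ala / GCG Ala — identical.
Codon 5: AGT Ser / AGT Ser — identical.
Codon 6: CTC Leu / CTC Leu — identical.
Codon 7: CCG Pro / CCC Pro — synonymous.
Codon 8: AGA Arg / AGA Arg — identical.
Codon 9: TGG Trp / TGG Trp — identical.
Codon 10: CTT Leu / CTT Leu — identical.
Nonsynonymous differences: 1 → different protein.

no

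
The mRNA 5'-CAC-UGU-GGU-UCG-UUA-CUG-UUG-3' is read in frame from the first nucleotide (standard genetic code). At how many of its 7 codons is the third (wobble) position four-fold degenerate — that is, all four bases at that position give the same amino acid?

3

Codon 1 CAC (His): third position 2-fold.
Codon 2 UGU (Cys): third position 2-fold.
Codon 3 GGU (Gly): third position 4-fold.
Codon 4 UCG (Ser): third position 4-fold.
Codon 5 UUA (Leu): third position 2-fold.
Codon 6 CUG (Leu): third position 4-fold.
Codon 7 UUG (Leu): third position 2-fold.
Four-fold degenerate third positions: 3.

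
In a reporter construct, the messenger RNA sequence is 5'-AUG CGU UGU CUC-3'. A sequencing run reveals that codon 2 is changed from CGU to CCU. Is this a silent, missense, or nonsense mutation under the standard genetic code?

Position 5 falls in codon 2: CGU → Arg.
After the substitution the codon is CCU → Pro.
Arg ≠ Pro, so this is a missense mutation.

missense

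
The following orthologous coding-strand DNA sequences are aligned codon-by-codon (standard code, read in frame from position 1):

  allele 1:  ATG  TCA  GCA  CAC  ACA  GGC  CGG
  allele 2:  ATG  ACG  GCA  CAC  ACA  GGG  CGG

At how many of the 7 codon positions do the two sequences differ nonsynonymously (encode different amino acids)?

1

Codon 1: ATG Met / ATG Met — identical.
Codon 2: TCA Ser / ACG Thr — nonsynonymous.
Codon 3: GCA Ala / GCA Ala — identical.
Codon 4: CAC His / CAC His — identical.
Codon 5: ACA Thr / ACA Thr — identical.
Codon 6: GGC Gly / GGG Gly — synonymous.
Codon 7: CGG Arg / CGG Arg — identical.
Nonsynonymous differences: 1.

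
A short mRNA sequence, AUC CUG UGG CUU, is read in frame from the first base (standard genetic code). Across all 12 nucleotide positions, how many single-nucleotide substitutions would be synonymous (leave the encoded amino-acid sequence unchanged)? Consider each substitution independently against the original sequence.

9

Codon 1 (AUC, Ile): 2 synonymous substitutions.
Codon 2 (CUG, Leu): 4 synonymous substitutions.
Codon 3 (UGG, Trp): 0 synonymous substitutions.
Codon 4 (CUU, Leu): 3 synonymous substitutions.
Total: 2 + 4 + 0 + 3 = 9.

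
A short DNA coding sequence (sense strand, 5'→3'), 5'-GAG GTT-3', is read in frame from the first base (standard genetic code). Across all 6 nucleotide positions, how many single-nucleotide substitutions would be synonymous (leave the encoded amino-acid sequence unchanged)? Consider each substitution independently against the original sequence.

4

Codon 1 (GAG, Glu): 1 synonymous substitution.
Codon 2 (GTT, Val): 3 synonymous substitutions.
Total: 1 + 3 = 4.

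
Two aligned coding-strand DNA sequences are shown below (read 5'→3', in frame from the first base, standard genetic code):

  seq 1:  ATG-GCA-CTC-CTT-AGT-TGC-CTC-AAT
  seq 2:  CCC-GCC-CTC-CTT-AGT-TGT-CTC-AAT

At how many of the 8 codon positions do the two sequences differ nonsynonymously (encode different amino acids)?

1

Codon 1: ATG Met / CCC Pro — nonsynonymous.
Codon 2: GCA Ala / GCC Ala — synonymous.
Codon 3: CTC Leu / CTC Leu — identical.
Codon 4: CTT Leu / CTT Leu — identical.
Codon 5: AGT Ser / AGT Ser — identical.
Codon 6: TGC Cys / TGT Cys — synonymous.
Codon 7: CTC Leu / CTC Leu — identical.
Codon 8: AAT Asn / AAT Asn — identical.
Nonsynonymous differences: 1.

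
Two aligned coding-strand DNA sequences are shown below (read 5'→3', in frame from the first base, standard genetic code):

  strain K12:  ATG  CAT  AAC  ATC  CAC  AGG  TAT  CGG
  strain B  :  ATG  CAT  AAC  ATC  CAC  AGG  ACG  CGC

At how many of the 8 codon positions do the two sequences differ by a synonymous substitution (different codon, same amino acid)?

Codon 1: ATG Met / ATG Met — identical.
Codon 2: CAT His / CAT His — identical.
Codon 3: AAC Asn / AAC Asn — identical.
Codon 4: ATC Ile / ATC Ile — identical.
Codon 5: CAC His / CAC His — identical.
Codon 6: AGG Arg / AGG Arg — identical.
Codon 7: TAT Tyr / ACG Thr — nonsynonymous.
Codon 8: CGG Arg / CGC Arg — synonymous.
Synonymous differences: 1.

1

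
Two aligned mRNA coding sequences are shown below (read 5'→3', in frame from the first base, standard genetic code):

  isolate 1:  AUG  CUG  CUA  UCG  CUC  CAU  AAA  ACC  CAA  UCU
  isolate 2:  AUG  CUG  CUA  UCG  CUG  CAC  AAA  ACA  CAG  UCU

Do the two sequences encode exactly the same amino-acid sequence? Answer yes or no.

Codon 1: AUG Met / AUG Met — identical.
Codon 2: CUG Leu / CUG Leu — identical.
Codon 3: CUA Leu / CUA Leu — identical.
Codon 4: UCG Ser / UCG Ser — identical.
Codon 5: CUC Leu / CUG Leu — synonymous.
Codon 6: CAU His / CAC His — synonymous.
Codon 7: AAA Lys / AAA Lys — identical.
Codon 8: ACC Thr / ACA Thr — synonymous.
Codon 9: CAA Gln / CAG Gln — synonymous.
Codon 10: UCU Ser / UCU Ser — identical.
Nonsynonymous differences: 0 → same protein.

yes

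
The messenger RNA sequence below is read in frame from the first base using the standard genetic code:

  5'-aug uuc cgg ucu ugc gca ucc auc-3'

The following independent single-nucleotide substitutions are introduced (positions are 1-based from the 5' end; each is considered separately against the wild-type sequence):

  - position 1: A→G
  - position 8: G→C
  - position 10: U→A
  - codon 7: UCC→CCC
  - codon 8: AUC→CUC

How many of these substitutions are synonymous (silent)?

0

Codon 1: AUG (Met) → GUG (Val) — missense.
Codon 3: CGG (Arg) → CCG (Pro) — missense.
Codon 4: UCU (Ser) → ACU (Thr) — missense.
Codon 7: UCC (Ser) → CCC (Pro) — missense.
Codon 8: AUC (Ile) → CUC (Leu) — missense.
Synonymous: 0 of 5.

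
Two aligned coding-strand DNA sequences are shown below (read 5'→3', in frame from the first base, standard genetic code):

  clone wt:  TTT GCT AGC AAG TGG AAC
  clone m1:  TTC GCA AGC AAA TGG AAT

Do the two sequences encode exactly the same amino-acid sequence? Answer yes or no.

yes

Codon 1: TTT Phe / TTC Phe — synonymous.
Codon 2: GCT Ala / GCA Ala — synonymous.
Codon 3: AGC Ser / AGC Ser — identical.
Codon 4: AAG Lys / AAA Lys — synonymous.
Codon 5: TGG Trp / TGG Trp — identical.
Codon 6: AAC Asn / AAT Asn — synonymous.
Nonsynonymous differences: 0 → same protein.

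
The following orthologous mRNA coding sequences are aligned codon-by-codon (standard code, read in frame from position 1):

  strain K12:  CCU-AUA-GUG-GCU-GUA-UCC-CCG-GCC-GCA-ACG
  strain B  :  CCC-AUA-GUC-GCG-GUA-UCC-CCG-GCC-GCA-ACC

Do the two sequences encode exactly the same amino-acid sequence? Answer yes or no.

yes

Codon 1: CCU Pro / CCC Pro — synonymous.
Codon 2: AUA Ile / AUA Ile — identical.
Codon 3: GUG Val / GUC Val — synonymous.
Codon 4: GCU Ala / GCG Ala — synonymous.
Codon 5: GUA Val / GUA Val — identical.
Codon 6: UCC Ser / UCC Ser — identical.
Codon 7: CCG Pro / CCG Pro — identical.
Codon 8: GCC Ala / GCC Ala — identical.
Codon 9: GCA Ala / GCA Ala — identical.
Codon 10: ACG Thr / ACC Thr — synonymous.
Nonsynonymous differences: 0 → same protein.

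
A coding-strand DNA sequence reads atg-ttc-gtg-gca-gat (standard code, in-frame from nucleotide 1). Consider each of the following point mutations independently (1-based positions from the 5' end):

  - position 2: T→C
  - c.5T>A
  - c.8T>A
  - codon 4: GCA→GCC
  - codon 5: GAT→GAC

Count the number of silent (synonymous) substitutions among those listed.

2

Codon 1: ATG (Met) → ACG (Thr) — missense.
Codon 2: TTC (Phe) → TAC (Tyr) — missense.
Codon 3: GTG (Val) → GAG (Glu) — missense.
Codon 4: GCA (Ala) → GCC (Ala) — synonymous.
Codon 5: GAT (Asp) → GAC (Asp) — synonymous.
Synonymous: 2 of 5.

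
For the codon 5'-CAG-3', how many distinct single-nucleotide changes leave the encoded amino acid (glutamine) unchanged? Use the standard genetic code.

1

Position 1: none → 0 synonymous.
Position 2: none → 0 synonymous.
Position 3: CAA → 1 synonymous.
Total: 0 + 0 + 1 = 1.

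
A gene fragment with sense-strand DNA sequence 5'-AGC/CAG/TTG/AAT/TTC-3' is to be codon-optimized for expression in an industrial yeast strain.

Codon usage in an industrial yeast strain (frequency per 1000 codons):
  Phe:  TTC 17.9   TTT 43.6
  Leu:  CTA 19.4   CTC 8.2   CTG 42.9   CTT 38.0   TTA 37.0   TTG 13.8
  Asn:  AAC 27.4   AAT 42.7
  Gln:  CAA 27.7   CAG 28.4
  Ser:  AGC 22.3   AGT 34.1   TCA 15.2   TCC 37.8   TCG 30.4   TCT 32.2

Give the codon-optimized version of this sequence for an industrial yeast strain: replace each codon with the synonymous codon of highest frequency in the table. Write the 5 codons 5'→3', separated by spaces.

TCC CAG CTG AAT TTT

Codon 1 (Ser): best is TCC at 37.8.
Codon 2 (Gln): best is CAG at 28.4.
Codon 3 (Leu): best is CTG at 42.9.
Codon 4 (Asn): best is AAT at 42.7.
Codon 5 (Phe): best is TTT at 43.6.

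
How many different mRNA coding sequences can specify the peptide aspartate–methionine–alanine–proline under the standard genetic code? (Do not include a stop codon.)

Asp: 2 codons.
Met: 1 codon.
Ala: 4 codons.
Pro: 4 codons.
2 × 1 × 4 × 4 = 32.

32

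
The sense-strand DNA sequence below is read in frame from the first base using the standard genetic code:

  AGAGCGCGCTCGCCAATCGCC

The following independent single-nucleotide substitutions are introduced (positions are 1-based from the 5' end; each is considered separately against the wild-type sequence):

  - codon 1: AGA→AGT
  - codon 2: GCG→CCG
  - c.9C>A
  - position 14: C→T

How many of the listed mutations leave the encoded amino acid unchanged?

1

Codon 1: AGA (Arg) → AGT (Ser) — missense.
Codon 2: GCG (Ala) → CCG (Pro) — missense.
Codon 3: CGC (Arg) → CGA (Arg) — synonymous.
Codon 5: CCA (Pro) → CTA (Leu) — missense.
Synonymous: 1 of 4.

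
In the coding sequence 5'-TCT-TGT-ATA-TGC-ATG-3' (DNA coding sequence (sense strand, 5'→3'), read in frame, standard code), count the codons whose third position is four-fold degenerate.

1

Codon 1 TCT (Ser): third position 4-fold.
Codon 2 TGT (Cys): third position 2-fold.
Codon 3 ATA (Ile): third position 3-fold.
Codon 4 TGC (Cys): third position 2-fold.
Codon 5 ATG (Met): third position 1-fold.
Four-fold degenerate third positions: 1.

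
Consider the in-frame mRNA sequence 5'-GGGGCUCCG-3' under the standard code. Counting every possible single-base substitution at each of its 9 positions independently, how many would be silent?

Codon 1 (GGG, Gly): 3 synonymous substitutions.
Codon 2 (GCU, Ala): 3 synonymous substitutions.
Codon 3 (CCG, Pro): 3 synonymous substitutions.
Total: 3 + 3 + 3 = 9.

9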